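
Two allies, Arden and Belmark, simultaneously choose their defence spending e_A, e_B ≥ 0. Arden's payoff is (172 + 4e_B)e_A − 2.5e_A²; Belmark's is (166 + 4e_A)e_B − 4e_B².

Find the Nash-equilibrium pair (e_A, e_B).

85, 63.25

Expanding Arden's payoff: 172e_A + 4e_Be_A − 2.5e_A².
∂π/∂e_A = 172 + 4e_B − 5e_A = 0, so e_A = 34.4 + 0.8e_B.
Likewise for Belmark: e_B = 20.75 + 0.5e_A.
Solving the two reaction functions simultaneously: (1 − (0.8)(0.5))e_A = 34.4 + 0.8·20.75, so 0.6e_A = 51 and e_A = 85.
Then e_B = 20.75 + 0.5·85 = 63.25.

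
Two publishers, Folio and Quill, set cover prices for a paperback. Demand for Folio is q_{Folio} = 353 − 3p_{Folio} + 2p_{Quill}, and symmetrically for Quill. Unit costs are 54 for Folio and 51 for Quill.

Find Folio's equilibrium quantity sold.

222.5625

Folio's profit: π = (p_{Folio} − 54)(353 − 3p_{Folio} + 2p_{Quill}).
∂π/∂p_{Folio} = 515 − 6p_{Folio} + 2p_{Quill} = 0 ⇒ p_{Folio} = 515/6 + (1/3)p_{Quill}.
Similarly p_{Quill} = 253/3 + (1/3)p_{Folio}.
Solving the two reaction functions simultaneously: (1 − (1/3)(1/3))p_{Folio} = 515/6 + (1/3)·(253/3), so (8/9)p_{Folio} = 2051/18 and p_{Folio} = 128.1875.
Then p_{Quill} = 253/3 + (1/3)·128.1875 = 127.0625.
q_{Folio} = 353 − 3·128.1875 + 2·127.0625 = 222.5625.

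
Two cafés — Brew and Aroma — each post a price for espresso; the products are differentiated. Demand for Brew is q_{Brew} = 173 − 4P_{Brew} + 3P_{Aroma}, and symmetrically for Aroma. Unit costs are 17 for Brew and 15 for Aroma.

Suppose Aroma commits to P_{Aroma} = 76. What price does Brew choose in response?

58.625

Brew's profit: π = (P_{Brew} − 17)(173 − 4P_{Brew} + 3P_{Aroma}).
∂π/∂P_{Brew} = 241 − 8P_{Brew} + 3P_{Aroma} = 0 ⇒ P_{Brew} = 30.125 + 0.375P_{Aroma}.
At P_{Aroma} = 76: P_{Brew} = 30.125 + 0.375·76 = 58.625.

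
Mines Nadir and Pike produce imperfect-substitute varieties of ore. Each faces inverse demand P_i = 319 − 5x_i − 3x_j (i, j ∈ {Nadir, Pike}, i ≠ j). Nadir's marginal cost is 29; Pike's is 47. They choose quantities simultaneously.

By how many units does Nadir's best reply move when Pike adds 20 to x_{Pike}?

Mine Nadir's profit: π = x_{Nadir}(319 − 5x_{Nadir} − 3x_{Pike}) − 29x_{Nadir}.
∂π/∂x_{Nadir} = 290 − 10x_{Nadir} − 3x_{Pike} = 0 ⇒ x_{Nadir} = 29 − 0.3x_{Pike}.
The reaction-function slope is −0.3, so a 20-unit rise in x_{Pike} moves x_{Nadir} by −0.3 × 20 = −6. Nadir's best response falls — the actions are strategic substitutes.

-6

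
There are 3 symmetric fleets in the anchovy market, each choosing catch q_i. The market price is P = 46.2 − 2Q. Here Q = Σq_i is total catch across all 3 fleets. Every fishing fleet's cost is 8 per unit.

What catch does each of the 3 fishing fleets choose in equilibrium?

4.775

A representative fishing fleet's profit is π_i = q_i(46.2 − 2Q) − 8q_i, with Q = q_i + Σ_{j≠i} q_j.
First-order condition: 38.2 − 4q_i − 2Σ_{j≠i} q_j = 0.
In a symmetric equilibrium every fishing fleet chooses the same q, so Σ_{j≠i} q_j = 2q. The condition becomes 38.2 − 8q = 0, giving q = 38.2/8 = 4.775.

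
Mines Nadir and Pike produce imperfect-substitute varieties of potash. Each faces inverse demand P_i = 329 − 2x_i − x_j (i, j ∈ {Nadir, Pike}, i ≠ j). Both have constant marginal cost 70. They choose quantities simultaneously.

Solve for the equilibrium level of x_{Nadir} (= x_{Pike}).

Mine Nadir's profit: π = x_{Nadir}(329 − 2x_{Nadir} − x_{Pike}) − 70x_{Nadir}.
∂π/∂x_{Nadir} = 259 − 4x_{Nadir} − x_{Pike} = 0 ⇒ x_{Nadir} = 64.75 − 0.25x_{Pike}.
The game is symmetric, so in equilibrium x_{Pike} = x_{Nadir}: the reaction function gives 1.25x_{Nadir} = 64.75, hence x_{Nadir} = 51.8.

51.8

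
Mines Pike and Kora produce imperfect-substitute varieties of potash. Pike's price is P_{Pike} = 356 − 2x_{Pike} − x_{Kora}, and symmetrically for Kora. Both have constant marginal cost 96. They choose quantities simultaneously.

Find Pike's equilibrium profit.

Mine Pike's profit: π = x_{Pike}(356 − 2x_{Pike} − x_{Kora}) − 96x_{Pike}.
∂π/∂x_{Pike} = 260 − 4x_{Pike} − x_{Kora} = 0 ⇒ x_{Pike} = 65 − 0.25x_{Kora}.
By symmetry x_{Kora} = x_{Pike}; substituting into the reaction function, 1.25x_{Pike} = 65 and x_{Pike} = 52.
P_{Pike} = 356 − 2·52 − 52 = 200.
Profit = (200 − 96)·52 = 5408.

5408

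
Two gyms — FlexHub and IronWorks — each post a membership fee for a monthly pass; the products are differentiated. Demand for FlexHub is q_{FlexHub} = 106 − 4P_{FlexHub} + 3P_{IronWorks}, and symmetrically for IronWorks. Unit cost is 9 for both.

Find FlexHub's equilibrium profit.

FlexHub's profit: π = (P_{FlexHub} − 9)(106 − 4P_{FlexHub} + 3P_{IronWorks}).
∂π/∂P_{FlexHub} = 142 − 8P_{FlexHub} + 3P_{IronWorks} = 0 ⇒ P_{FlexHub} = 17.75 + 0.375P_{IronWorks}.
The game is symmetric, so in equilibrium P_{IronWorks} = P_{FlexHub}: the reaction function gives 0.625P_{FlexHub} = 17.75, hence P_{FlexHub} = 28.4.
q_{FlexHub} = 106 − 4·28.4 + 3·28.4 = 77.6.
Profit = (28.4 − 9)·77.6 = 1505.44.

1505.44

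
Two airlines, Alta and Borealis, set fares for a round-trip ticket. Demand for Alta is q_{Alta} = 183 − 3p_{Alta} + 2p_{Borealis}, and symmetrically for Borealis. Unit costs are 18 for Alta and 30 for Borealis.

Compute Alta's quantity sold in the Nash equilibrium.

130.5

Alta's profit: π = (p_{Alta} − 18)(183 − 3p_{Alta} + 2p_{Borealis}).
∂π/∂p_{Alta} = 237 − 6p_{Alta} + 2p_{Borealis} = 0 ⇒ p_{Alta} = 39.5 + (1/3)p_{Borealis}.
Similarly p_{Borealis} = 45.5 + (1/3)p_{Alta}.
Plugging p_{Borealis} into Alta's best response: p_{Alta} = 39.5 + (1/3)(45.5 + (1/3)p_{Alta}) ⇒ (8/9)p_{Alta} = 164/3, so p_{Alta} = 61.5.
Then p_{Borealis} = 45.5 + (1/3)·61.5 = 66.
q_{Alta} = 183 − 3·61.5 + 2·66 = 130.5.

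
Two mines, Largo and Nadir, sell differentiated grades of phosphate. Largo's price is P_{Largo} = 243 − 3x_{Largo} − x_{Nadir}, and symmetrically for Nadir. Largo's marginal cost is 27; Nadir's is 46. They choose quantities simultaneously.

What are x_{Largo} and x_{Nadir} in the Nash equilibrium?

31.4, 27.6

Mine Largo's profit: π = x_{Largo}(243 − 3x_{Largo} − x_{Nadir}) − 27x_{Largo}.
∂π/∂x_{Largo} = 216 − 6x_{Largo} − x_{Nadir} = 0 ⇒ x_{Largo} = 36 − (1/6)x_{Nadir}.
Similarly x_{Nadir} = 197/6 − (1/6)x_{Largo}.
Substituting the second reaction function into the first: x_{Largo} = 36 − (1/6)(197/6 − (1/6)x_{Largo}), which gives (35/36)x_{Largo} = 1099/36 ⇒ x_{Largo} = 31.4.
Then x_{Nadir} = 197/6 − (1/6)·31.4 = 27.6.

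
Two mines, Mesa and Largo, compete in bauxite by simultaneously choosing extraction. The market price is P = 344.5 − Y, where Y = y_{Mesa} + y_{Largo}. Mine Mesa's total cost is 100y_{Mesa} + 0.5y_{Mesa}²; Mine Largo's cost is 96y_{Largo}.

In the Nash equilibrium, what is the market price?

Mine Mesa's profit: π = y_{Mesa}(344.5 − (y_{Mesa} + y_{Largo})) − 100y_{Mesa} − 0.5y_{Mesa}².
∂π/∂y_{Mesa} = 244.5 − 3y_{Mesa} − y_{Largo} = 0, so y_{Mesa} = 81.5 − (1/3)y_{Largo}.
For Largo: ∂π/∂y_{Largo} = 248.5 − 2y_{Largo} − y_{Mesa} = 0 ⇒ y_{Largo} = 124.25 − 0.5y_{Mesa}.
Solving the two reaction functions simultaneously: (1 − (−1/3)(−0.5))y_{Mesa} = 81.5 − (1/3)·124.25, so (5/6)y_{Mesa} = 481/12 and y_{Mesa} = 48.1.
Then y_{Largo} = 124.25 − 0.5·48.1 = 100.2.
Equilibrium price: P = 344.5 − 148.3 = 196.2.

196.2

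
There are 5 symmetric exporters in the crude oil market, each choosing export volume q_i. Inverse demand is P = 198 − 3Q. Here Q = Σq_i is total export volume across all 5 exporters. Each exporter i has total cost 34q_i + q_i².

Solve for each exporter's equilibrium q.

A representative exporter's profit is π_i = q_i(198 − 3Q) − 34q_i − q_i², with Q = q_i + Σ_{j≠i} q_j.
First-order condition: 164 − 8q_i − 3Σ_{j≠i} q_j = 0.
Imposing symmetry (q_j = q for all j) turns Σ_{j≠i} q_j into 4q, so 164 = 20q and q = 8.2.

8.2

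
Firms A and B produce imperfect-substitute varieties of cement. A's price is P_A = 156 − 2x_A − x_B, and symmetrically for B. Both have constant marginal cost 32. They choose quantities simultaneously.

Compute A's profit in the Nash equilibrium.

Firm A's profit: π = x_A(156 − 2x_A − x_B) − 32x_A.
∂π/∂x_A = 124 − 4x_A − x_B = 0 ⇒ x_A = 31 − 0.25x_B.
Setting x_A = x_B in the reaction function: x_A = 31 − 0.25x_A, so x_A = 31 / 1.25 = 24.8.
P_A = 156 − 2·24.8 − 24.8 = 81.6.
Profit = (81.6 − 32)·24.8 = 1230.08.

1230.08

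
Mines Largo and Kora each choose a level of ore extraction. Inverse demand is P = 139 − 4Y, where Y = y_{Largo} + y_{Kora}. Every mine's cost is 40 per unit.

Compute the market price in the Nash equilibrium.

Mine Largo's profit: π = y_{Largo}(139 − 4(y_{Largo} + y_{Kora})) − 40y_{Largo}.
∂π/∂y_{Largo} = 99 − 8y_{Largo} − 4y_{Kora} = 0, so y_{Largo} = 12.375 − 0.5y_{Kora}.
Setting y_{Largo} = y_{Kora} in the reaction function: y_{Largo} = 12.375 − 0.5y_{Largo}, so y_{Largo} = 12.375 / 1.5 = 8.25.
Equilibrium price: P = 139 − 4·16.5 = 73.

73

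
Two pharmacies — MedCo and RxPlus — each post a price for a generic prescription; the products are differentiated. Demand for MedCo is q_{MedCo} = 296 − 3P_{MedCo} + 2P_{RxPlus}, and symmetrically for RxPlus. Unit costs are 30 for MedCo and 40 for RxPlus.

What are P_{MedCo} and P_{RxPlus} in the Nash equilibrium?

MedCo's profit: π = (P_{MedCo} − 30)(296 − 3P_{MedCo} + 2P_{RxPlus}).
∂π/∂P_{MedCo} = 386 − 6P_{MedCo} + 2P_{RxPlus} = 0 ⇒ P_{MedCo} = 193/3 + (1/3)P_{RxPlus}.
Similarly P_{RxPlus} = 208/3 + (1/3)P_{MedCo}.
Plugging P_{RxPlus} into MedCo's best response: P_{MedCo} = 193/3 + (1/3)(208/3 + (1/3)P_{MedCo}) ⇒ (8/9)P_{MedCo} = 787/9, so P_{MedCo} = 98.375.
Then P_{RxPlus} = 208/3 + (1/3)·98.375 = 102.125.

98.375, 102.125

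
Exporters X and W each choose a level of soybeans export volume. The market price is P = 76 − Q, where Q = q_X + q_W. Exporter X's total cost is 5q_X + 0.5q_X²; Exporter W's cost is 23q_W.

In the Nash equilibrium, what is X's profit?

475.26

Exporter X's profit: π = q_X(76 − (q_X + q_W)) − 5q_X − 0.5q_X².
∂π/∂q_X = 71 − 3q_X − q_W = 0, so q_X = 71/3 − (1/3)q_W.
For W: ∂π/∂q_W = 53 − 2q_W − q_X = 0 ⇒ q_W = 26.5 − 0.5q_X.
Solving the two reaction functions simultaneously: (1 − (−1/3)(−0.5))q_X = 71/3 − (1/3)·26.5, so (5/6)q_X = 89/6 and q_X = 17.8.
Then q_W = 26.5 − 0.5·17.8 = 17.6.
Price P = 76 − 35.4 = 40.6.
X's profit: (40.6 − 5)·17.8 − 0.5(17.8)² = 475.26.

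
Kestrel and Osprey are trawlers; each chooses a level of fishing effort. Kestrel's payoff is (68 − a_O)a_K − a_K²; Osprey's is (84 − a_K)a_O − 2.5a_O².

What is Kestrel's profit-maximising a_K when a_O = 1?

Expanding Kestrel's payoff: 68a_K − a_Oa_K − a_K².
∂π/∂a_K = 68 − a_O − 2a_K = 0, so a_K = 34 − 0.5a_O.
At a_O = 1: a_K = 34 − 0.5·1 = 33.5.

33.5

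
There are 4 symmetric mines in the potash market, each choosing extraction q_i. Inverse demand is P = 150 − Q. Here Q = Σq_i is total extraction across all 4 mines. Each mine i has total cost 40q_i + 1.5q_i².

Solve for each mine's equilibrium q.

13.75

A representative mine's profit is π_i = q_i(150 − Q) − 40q_i − 1.5q_i², with Q = q_i + Σ_{j≠i} q_j.
First-order condition: 110 − 5q_i − Σ_{j≠i} q_j = 0.
Imposing symmetry (q_j = q for all j) turns Σ_{j≠i} q_j into 3q, so 110 = 8q and q = 13.75.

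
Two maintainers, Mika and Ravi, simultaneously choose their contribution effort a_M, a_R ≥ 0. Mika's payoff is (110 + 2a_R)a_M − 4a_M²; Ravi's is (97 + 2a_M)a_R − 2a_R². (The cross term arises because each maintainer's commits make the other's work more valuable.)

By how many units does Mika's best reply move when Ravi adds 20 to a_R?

5

Expanding Mika's payoff: 110a_M + 2a_Ra_M − 4a_M².
∂π/∂a_M = 110 + 2a_R − 8a_M = 0, so a_M = 13.75 + 0.25a_R.
The reaction-function slope is 0.25, so a 20-unit rise in a_R moves a_M by 0.25 × 20 = 5. Mika's best response rises — the actions are strategic complements.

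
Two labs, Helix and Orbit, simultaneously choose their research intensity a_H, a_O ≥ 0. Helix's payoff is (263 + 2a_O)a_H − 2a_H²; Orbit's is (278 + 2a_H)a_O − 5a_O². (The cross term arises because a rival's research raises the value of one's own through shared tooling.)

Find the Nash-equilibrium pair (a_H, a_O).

Expanding Helix's payoff: 263a_H + 2a_Oa_H − 2a_H².
∂π/∂a_H = 263 + 2a_O − 4a_H = 0, so a_H = 65.75 + 0.5a_O.
Likewise for Orbit: a_O = 27.8 + 0.2a_H.
Solving the two reaction functions simultaneously: (1 − (0.5)(0.2))a_H = 65.75 + 0.5·27.8, so 0.9a_H = 79.65 and a_H = 88.5.
Then a_O = 27.8 + 0.2·88.5 = 45.5.

88.5, 45.5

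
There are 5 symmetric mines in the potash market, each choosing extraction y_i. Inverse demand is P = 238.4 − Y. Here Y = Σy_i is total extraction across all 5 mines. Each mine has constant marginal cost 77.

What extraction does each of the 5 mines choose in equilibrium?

26.9

A representative mine's profit is π_i = y_i(238.4 − Y) − 77y_i, with Y = y_i + Σ_{j≠i} y_j.
First-order condition: 161.4 − 2y_i − Σ_{j≠i} y_j = 0.
With identical mines, set every y_j = y: then 161.4 − 2y − 4y = 0, i.e. y = 161.4/6 = 26.9.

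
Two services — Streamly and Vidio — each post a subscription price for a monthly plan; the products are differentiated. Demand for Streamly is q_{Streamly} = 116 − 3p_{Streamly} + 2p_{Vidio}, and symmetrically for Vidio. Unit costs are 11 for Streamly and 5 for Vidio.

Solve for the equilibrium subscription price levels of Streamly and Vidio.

Streamly's profit: π = (p_{Streamly} − 11)(116 − 3p_{Streamly} + 2p_{Vidio}).
∂π/∂p_{Streamly} = 149 − 6p_{Streamly} + 2p_{Vidio} = 0 ⇒ p_{Streamly} = 149/6 + (1/3)p_{Vidio}.
Similarly p_{Vidio} = 131/6 + (1/3)p_{Streamly}.
Substituting the second reaction function into the first: p_{Streamly} = 149/6 + (1/3)(131/6 + (1/3)p_{Streamly}), which gives (8/9)p_{Streamly} = 289/9 ⇒ p_{Streamly} = 36.125.
Then p_{Vidio} = 131/6 + (1/3)·36.125 = 33.875.

36.125, 33.875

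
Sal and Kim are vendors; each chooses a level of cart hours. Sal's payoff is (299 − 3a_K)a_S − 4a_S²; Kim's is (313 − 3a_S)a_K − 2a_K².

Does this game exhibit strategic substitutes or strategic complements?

strategic substitutes

Expanding Sal's payoff: 299a_S − 3a_Ka_S − 4a_S².
∂π/∂a_S = 299 − 3a_K − 8a_S = 0, so a_S = 37.375 − 0.375a_K.
The best-response slope da_S/da_K = −0.375 < 0: the reaction function is downward-sloping, so the choices are strategic substitutes.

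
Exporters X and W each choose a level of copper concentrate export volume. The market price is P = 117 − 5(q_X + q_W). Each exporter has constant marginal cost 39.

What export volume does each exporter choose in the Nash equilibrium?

Exporter X's profit: π = q_X(117 − 5(q_X + q_W)) − 39q_X.
∂π/∂q_X = 78 − 10q_X − 5q_W = 0, so q_X = 7.8 − 0.5q_W.
The game is symmetric, so in equilibrium q_W = q_X: the reaction function gives 1.5q_X = 7.8, hence q_X = 5.2.

5.2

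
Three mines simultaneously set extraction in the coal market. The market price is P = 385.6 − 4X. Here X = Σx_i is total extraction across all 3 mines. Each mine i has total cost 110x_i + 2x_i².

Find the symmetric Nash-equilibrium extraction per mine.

A representative mine's profit is π_i = x_i(385.6 − 4X) − 110x_i − 2x_i², with X = x_i + Σ_{j≠i} x_j.
First-order condition: 275.6 − 12x_i − 4Σ_{j≠i} x_j = 0.
Imposing symmetry (x_j = x for all j) turns Σ_{j≠i} x_j into 2x, so 275.6 = 20x and x = 13.78.

13.78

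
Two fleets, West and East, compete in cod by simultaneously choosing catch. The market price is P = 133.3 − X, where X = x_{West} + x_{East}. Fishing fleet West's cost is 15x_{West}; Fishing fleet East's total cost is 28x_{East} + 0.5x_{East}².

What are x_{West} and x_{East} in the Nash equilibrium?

49.92, 18.46

Fishing fleet West's profit: π = x_{West}(133.3 − (x_{West} + x_{East})) − 15x_{West}.
∂π/∂x_{West} = 118.3 − 2x_{West} − x_{East} = 0, so x_{West} = 59.15 − 0.5x_{East}.
For East: ∂π/∂x_{East} = 105.3 − 3x_{East} − x_{West} = 0 ⇒ x_{East} = 35.1 − (1/3)x_{West}.
Substituting the second reaction function into the first: x_{West} = 59.15 − 0.5(35.1 − (1/3)x_{West}), which gives (5/6)x_{West} = 41.6 ⇒ x_{West} = 49.92.
Then x_{East} = 35.1 − (1/3)·49.92 = 18.46.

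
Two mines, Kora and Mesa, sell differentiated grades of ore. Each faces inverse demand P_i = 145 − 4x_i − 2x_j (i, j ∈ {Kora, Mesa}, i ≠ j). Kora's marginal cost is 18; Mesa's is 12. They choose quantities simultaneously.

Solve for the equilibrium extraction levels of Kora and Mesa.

Mine Kora's profit: π = x_{Kora}(145 − 4x_{Kora} − 2x_{Mesa}) − 18x_{Kora}.
∂π/∂x_{Kora} = 127 − 8x_{Kora} − 2x_{Mesa} = 0 ⇒ x_{Kora} = 15.875 − 0.25x_{Mesa}.
Similarly x_{Mesa} = 16.625 − 0.25x_{Kora}.
Plugging x_{Mesa} into Kora's best response: x_{Kora} = 15.875 − 0.25(16.625 − 0.25x_{Kora}) ⇒ 0.9375x_{Kora} = 375/32, so x_{Kora} = 12.5.
Then x_{Mesa} = 16.625 − 0.25·12.5 = 13.5.

12.5, 13.5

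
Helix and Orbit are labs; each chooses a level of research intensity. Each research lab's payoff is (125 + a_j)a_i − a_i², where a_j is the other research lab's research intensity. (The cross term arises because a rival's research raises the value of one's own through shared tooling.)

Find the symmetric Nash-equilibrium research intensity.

Helix's payoff is (125 + a_O)a_H − a_H².
∂π/∂a_H = 125 + a_O − 2a_H = 0, so a_H = 62.5 + 0.5a_O.
By symmetry a_O = a_H; substituting into the reaction function, 0.5a_H = 62.5 and a_H = 125.

125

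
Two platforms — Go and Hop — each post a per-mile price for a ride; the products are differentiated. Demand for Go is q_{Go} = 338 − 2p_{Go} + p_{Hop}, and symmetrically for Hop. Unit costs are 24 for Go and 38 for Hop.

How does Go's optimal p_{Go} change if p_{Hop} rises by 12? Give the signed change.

Go's profit: π = (p_{Go} − 24)(338 − 2p_{Go} + p_{Hop}).
∂π/∂p_{Go} = 386 − 4p_{Go} + p_{Hop} = 0 ⇒ p_{Go} = 96.5 + 0.25p_{Hop}.
The reaction-function slope is 0.25, so a 12-unit rise in p_{Hop} moves p_{Go} by 0.25 × 12 = 3. Go's best response rises — the actions are strategic complements.

3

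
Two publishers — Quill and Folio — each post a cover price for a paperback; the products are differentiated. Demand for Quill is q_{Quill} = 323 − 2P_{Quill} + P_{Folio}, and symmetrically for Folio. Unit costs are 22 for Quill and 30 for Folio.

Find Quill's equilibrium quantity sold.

Quill's profit: π = (P_{Quill} − 22)(323 − 2P_{Quill} + P_{Folio}).
∂π/∂P_{Quill} = 367 − 4P_{Quill} + P_{Folio} = 0 ⇒ P_{Quill} = 91.75 + 0.25P_{Folio}.
Similarly P_{Folio} = 95.75 + 0.25P_{Quill}.
Substituting the second reaction function into the first: P_{Quill} = 91.75 + 0.25(95.75 + 0.25P_{Quill}), which gives 0.9375P_{Quill} = 115.6875 ⇒ P_{Quill} = 123.4.
Then P_{Folio} = 95.75 + 0.25·123.4 = 126.6.
q_{Quill} = 323 − 2·123.4 + 126.6 = 202.8.

202.8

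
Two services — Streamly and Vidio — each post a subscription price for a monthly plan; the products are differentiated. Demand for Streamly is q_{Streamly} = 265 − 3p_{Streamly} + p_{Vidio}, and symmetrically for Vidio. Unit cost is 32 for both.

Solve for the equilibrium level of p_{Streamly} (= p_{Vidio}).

72.2

Streamly's profit: π = (p_{Streamly} − 32)(265 − 3p_{Streamly} + p_{Vidio}).
∂π/∂p_{Streamly} = 361 − 6p_{Streamly} + p_{Vidio} = 0 ⇒ p_{Streamly} = 361/6 + (1/6)p_{Vidio}.
Setting p_{Streamly} = p_{Vidio} in the reaction function: p_{Streamly} = 361/6 + (1/6)p_{Streamly}, so p_{Streamly} = (361/6) / (5/6) = 72.2.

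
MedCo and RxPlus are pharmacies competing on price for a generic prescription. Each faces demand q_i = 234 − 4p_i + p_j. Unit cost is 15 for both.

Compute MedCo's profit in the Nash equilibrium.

2916

MedCo's profit: π = (p_{MedCo} − 15)(234 − 4p_{MedCo} + p_{RxPlus}).
∂π/∂p_{MedCo} = 294 − 8p_{MedCo} + p_{RxPlus} = 0 ⇒ p_{MedCo} = 36.75 + 0.125p_{RxPlus}.
Setting p_{MedCo} = p_{RxPlus} in the reaction function: p_{MedCo} = 36.75 + 0.125p_{MedCo}, so p_{MedCo} = 36.75 / 0.875 = 42.
q_{MedCo} = 234 − 4·42 + 42 = 108.
Profit = (42 − 15)·108 = 2916.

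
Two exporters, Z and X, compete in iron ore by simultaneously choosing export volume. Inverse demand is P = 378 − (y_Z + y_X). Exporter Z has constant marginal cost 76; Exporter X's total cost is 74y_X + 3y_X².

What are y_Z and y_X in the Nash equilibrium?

Exporter Z's profit: π = y_Z(378 − (y_Z + y_X)) − 76y_Z.
∂π/∂y_Z = 302 − 2y_Z − y_X = 0, so y_Z = 151 − 0.5y_X.
For X: ∂π/∂y_X = 304 − 8y_X − y_Z = 0 ⇒ y_X = 38 − 0.125y_Z.
Solving the two reaction functions simultaneously: (1 − (−0.5)(−0.125))y_Z = 151 − 0.5·38, so 0.9375y_Z = 132 and y_Z = 140.8.
Then y_X = 38 − 0.125·140.8 = 20.4.

140.8, 20.4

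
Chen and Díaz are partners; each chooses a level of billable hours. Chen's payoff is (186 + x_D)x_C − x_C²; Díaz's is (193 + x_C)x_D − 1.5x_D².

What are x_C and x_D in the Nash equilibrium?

Expanding Chen's payoff: 186x_C + x_Dx_C − x_C².
∂π/∂x_C = 186 + x_D − 2x_C = 0, so x_C = 93 + 0.5x_D.
Likewise for Díaz: x_D = 193/3 + (1/3)x_C.
Solving the two reaction functions simultaneously: (1 − (0.5)(1/3))x_C = 93 + 0.5·(193/3), so (5/6)x_C = 751/6 and x_C = 150.2.
Then x_D = 193/3 + (1/3)·150.2 = 114.4.

150.2, 114.4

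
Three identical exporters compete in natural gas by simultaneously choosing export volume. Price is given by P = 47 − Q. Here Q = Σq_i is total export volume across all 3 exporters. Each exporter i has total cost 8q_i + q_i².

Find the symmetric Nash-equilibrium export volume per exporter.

6.5

A representative exporter's profit is π_i = q_i(47 − Q) − 8q_i − q_i², with Q = q_i + Σ_{j≠i} q_j.
First-order condition: 39 − 4q_i − Σ_{j≠i} q_j = 0.
In a symmetric equilibrium every exporter chooses the same q, so Σ_{j≠i} q_j = 2q. The condition becomes 39 − 6q = 0, giving q = 39/6 = 6.5.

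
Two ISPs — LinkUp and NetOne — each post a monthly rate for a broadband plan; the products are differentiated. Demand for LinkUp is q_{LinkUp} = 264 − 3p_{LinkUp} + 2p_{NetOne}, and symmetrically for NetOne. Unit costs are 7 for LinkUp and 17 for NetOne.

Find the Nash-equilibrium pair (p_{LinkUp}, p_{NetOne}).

73.125, 76.875

LinkUp's profit: π = (p_{LinkUp} − 7)(264 − 3p_{LinkUp} + 2p_{NetOne}).
∂π/∂p_{LinkUp} = 285 − 6p_{LinkUp} + 2p_{NetOne} = 0 ⇒ p_{LinkUp} = 47.5 + (1/3)p_{NetOne}.
Similarly p_{NetOne} = 52.5 + (1/3)p_{LinkUp}.
Solving the two reaction functions simultaneously: (1 − (1/3)(1/3))p_{LinkUp} = 47.5 + (1/3)·52.5, so (8/9)p_{LinkUp} = 65 and p_{LinkUp} = 73.125.
Then p_{NetOne} = 52.5 + (1/3)·73.125 = 76.875.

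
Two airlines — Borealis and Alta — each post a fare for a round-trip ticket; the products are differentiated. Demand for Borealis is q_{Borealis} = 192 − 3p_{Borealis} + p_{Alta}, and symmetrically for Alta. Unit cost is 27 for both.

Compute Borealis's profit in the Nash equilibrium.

Borealis's profit: π = (p_{Borealis} − 27)(192 − 3p_{Borealis} + p_{Alta}).
∂π/∂p_{Borealis} = 273 − 6p_{Borealis} + p_{Alta} = 0 ⇒ p_{Borealis} = 45.5 + (1/6)p_{Alta}.
Setting p_{Borealis} = p_{Alta} in the reaction function: p_{Borealis} = 45.5 + (1/6)p_{Borealis}, so p_{Borealis} = 45.5 / (5/6) = 54.6.
q_{Borealis} = 192 − 3·54.6 + 54.6 = 82.8.
Profit = (54.6 − 27)·82.8 = 2285.28.

2285.28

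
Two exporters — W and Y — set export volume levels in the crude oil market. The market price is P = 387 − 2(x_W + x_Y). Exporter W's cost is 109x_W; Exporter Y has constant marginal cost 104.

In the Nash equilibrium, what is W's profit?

Exporter W's profit: π = x_W(387 − 2(x_W + x_Y)) − 109x_W.
∂π/∂x_W = 278 − 4x_W − 2x_Y = 0, so x_W = 69.5 − 0.5x_Y.
By the same steps for Y: x_Y = 70.75 − 0.5x_W.
Solving the two reaction functions simultaneously: (1 − (−0.5)(−0.5))x_W = 69.5 − 0.5·70.75, so 0.75x_W = 34.125 and x_W = 45.5.
Then x_Y = 70.75 − 0.5·45.5 = 48.
Price P = 387 − 2·93.5 = 200.
W's profit: (200 − 109)·45.5 = 4140.5.

4140.5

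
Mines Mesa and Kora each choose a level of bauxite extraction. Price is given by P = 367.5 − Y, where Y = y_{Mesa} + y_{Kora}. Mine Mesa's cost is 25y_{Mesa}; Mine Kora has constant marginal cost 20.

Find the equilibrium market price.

137.5

Mine Mesa's profit: π = y_{Mesa}(367.5 − (y_{Mesa} + y_{Kora})) − 25y_{Mesa}.
∂π/∂y_{Mesa} = 342.5 − 2y_{Mesa} − y_{Kora} = 0, so y_{Mesa} = 171.25 − 0.5y_{Kora}.
By the same steps for Kora: y_{Kora} = 173.75 − 0.5y_{Mesa}.
Substituting the second reaction function into the first: y_{Mesa} = 171.25 − 0.5(173.75 − 0.5y_{Mesa}), which gives 0.75y_{Mesa} = 84.375 ⇒ y_{Mesa} = 112.5.
Then y_{Kora} = 173.75 − 0.5·112.5 = 117.5.
Equilibrium price: P = 367.5 − 230 = 137.5.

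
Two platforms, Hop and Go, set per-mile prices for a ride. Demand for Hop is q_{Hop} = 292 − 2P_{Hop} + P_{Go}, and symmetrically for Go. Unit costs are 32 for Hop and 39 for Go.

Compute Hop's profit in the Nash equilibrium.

Hop's profit: π = (P_{Hop} − 32)(292 − 2P_{Hop} + P_{Go}).
∂π/∂P_{Hop} = 356 − 4P_{Hop} + P_{Go} = 0 ⇒ P_{Hop} = 89 + 0.25P_{Go}.
Similarly P_{Go} = 92.5 + 0.25P_{Hop}.
Substituting the second reaction function into the first: P_{Hop} = 89 + 0.25(92.5 + 0.25P_{Hop}), which gives 0.9375P_{Hop} = 112.125 ⇒ P_{Hop} = 119.6.
Then P_{Go} = 92.5 + 0.25·119.6 = 122.4.
q_{Hop} = 292 − 2·119.6 + 122.4 = 175.2.
Profit = (119.6 − 32)·175.2 = 15347.52.

15347.52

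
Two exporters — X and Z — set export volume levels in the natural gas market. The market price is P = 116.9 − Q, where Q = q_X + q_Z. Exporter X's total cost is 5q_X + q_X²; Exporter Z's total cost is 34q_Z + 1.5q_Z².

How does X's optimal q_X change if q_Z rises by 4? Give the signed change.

-1

Exporter X's profit: π = q_X(116.9 − (q_X + q_Z)) − 5q_X − q_X².
∂π/∂q_X = 111.9 − 4q_X − q_Z = 0, so q_X = 27.975 − 0.25q_Z.
The reaction-function slope is −0.25, so a 4-unit rise in q_Z moves q_X by −0.25 × 4 = −1. X's best response falls — the actions are strategic substitutes.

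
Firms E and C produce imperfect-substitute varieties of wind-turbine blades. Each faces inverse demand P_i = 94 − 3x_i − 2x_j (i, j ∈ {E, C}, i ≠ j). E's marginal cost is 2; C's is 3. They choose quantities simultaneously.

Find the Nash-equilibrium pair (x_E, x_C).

Firm E's profit: π = x_E(94 − 3x_E − 2x_C) − 2x_E.
∂π/∂x_E = 92 − 6x_E − 2x_C = 0 ⇒ x_E = 46/3 − (1/3)x_C.
Similarly x_C = 91/6 − (1/3)x_E.
Substituting the second reaction function into the first: x_E = 46/3 − (1/3)(91/6 − (1/3)x_E), which gives (8/9)x_E = 185/18 ⇒ x_E = 11.5625.
Then x_C = 91/6 − (1/3)·11.5625 = 11.3125.

11.5625, 11.3125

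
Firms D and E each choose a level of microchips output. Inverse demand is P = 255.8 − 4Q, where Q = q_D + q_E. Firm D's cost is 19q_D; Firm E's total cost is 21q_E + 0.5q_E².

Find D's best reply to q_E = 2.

28.6

Firm D's profit: π = q_D(255.8 − 4(q_D + q_E)) − 19q_D.
∂π/∂q_D = 236.8 − 8q_D − 4q_E = 0, so q_D = 29.6 − 0.5q_E.
At q_E = 2: q_D = 29.6 − 0.5·2 = 28.6.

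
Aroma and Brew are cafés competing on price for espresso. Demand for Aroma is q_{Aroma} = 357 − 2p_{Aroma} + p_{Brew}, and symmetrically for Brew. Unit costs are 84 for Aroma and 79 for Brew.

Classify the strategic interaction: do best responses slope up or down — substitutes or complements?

Aroma's profit: π = (p_{Aroma} − 84)(357 − 2p_{Aroma} + p_{Brew}).
∂π/∂p_{Aroma} = 525 − 4p_{Aroma} + p_{Brew} = 0 ⇒ p_{Aroma} = 131.25 + 0.25p_{Brew}.
The best-response slope dp_{Aroma}/dp_{Brew} = 0.25 > 0: the reaction function is upward-sloping, so the choices are strategic complements.

strategic complements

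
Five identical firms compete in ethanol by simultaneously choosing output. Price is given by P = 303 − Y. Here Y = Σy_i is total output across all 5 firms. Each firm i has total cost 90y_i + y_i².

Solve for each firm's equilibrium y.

26.625

A representative firm's profit is π_i = y_i(303 − Y) − 90y_i − y_i², with Y = y_i + Σ_{j≠i} y_j.
First-order condition: 213 − 4y_i − Σ_{j≠i} y_j = 0.
With identical firms, set every y_j = y: then 213 − 4y − 4y = 0, i.e. y = 213/8 = 26.625.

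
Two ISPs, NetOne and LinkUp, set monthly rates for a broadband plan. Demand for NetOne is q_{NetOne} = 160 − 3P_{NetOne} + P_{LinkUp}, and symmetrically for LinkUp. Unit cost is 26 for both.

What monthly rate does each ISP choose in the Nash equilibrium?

NetOne's profit: π = (P_{NetOne} − 26)(160 − 3P_{NetOne} + P_{LinkUp}).
∂π/∂P_{NetOne} = 238 − 6P_{NetOne} + P_{LinkUp} = 0 ⇒ P_{NetOne} = 119/3 + (1/6)P_{LinkUp}.
By symmetry P_{LinkUp} = P_{NetOne}; substituting into the reaction function, (5/6)P_{NetOne} = 119/3 and P_{NetOne} = 47.6.

47.6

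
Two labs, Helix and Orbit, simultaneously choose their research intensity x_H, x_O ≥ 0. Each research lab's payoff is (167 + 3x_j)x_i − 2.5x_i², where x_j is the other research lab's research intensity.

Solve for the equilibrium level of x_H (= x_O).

Helix's payoff is (167 + 3x_O)x_H − 2.5x_H².
∂π/∂x_H = 167 + 3x_O − 5x_H = 0, so x_H = 33.4 + 0.6x_O.
By symmetry x_O = x_H; substituting into the reaction function, 0.4x_H = 33.4 and x_H = 83.5.

83.5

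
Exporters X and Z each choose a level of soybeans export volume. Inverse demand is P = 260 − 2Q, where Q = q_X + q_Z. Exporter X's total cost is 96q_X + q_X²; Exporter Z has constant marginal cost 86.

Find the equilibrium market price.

157.6

Exporter X's profit: π = q_X(260 − 2(q_X + q_Z)) − 96q_X − q_X².
∂π/∂q_X = 164 − 6q_X − 2q_Z = 0, so q_X = 82/3 − (1/3)q_Z.
For Z: ∂π/∂q_Z = 174 − 4q_Z − 2q_X = 0 ⇒ q_Z = 43.5 − 0.5q_X.
Solving the two reaction functions simultaneously: (1 − (−1/3)(−0.5))q_X = 82/3 − (1/3)·43.5, so (5/6)q_X = 77/6 and q_X = 15.4.
Then q_Z = 43.5 − 0.5·15.4 = 35.8.
Equilibrium price: P = 260 − 2·51.2 = 157.6.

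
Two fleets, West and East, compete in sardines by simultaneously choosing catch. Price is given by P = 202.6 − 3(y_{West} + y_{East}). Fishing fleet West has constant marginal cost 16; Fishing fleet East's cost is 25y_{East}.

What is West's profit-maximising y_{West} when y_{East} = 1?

Fishing fleet West's profit: π = y_{West}(202.6 − 3(y_{West} + y_{East})) − 16y_{West}.
∂π/∂y_{West} = 186.6 − 6y_{West} − 3y_{East} = 0, so y_{West} = 31.1 − 0.5y_{East}.
At y_{East} = 1: y_{West} = 31.1 − 0.5·1 = 30.6.

30.6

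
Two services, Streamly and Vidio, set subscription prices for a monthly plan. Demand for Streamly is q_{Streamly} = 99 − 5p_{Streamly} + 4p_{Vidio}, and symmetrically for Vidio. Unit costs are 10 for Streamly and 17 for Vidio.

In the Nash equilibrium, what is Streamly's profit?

1361.25

Streamly's profit: π = (p_{Streamly} − 10)(99 − 5p_{Streamly} + 4p_{Vidio}).
∂π/∂p_{Streamly} = 149 − 10p_{Streamly} + 4p_{Vidio} = 0 ⇒ p_{Streamly} = 14.9 + 0.4p_{Vidio}.
Similarly p_{Vidio} = 18.4 + 0.4p_{Streamly}.
Substituting the second reaction function into the first: p_{Streamly} = 14.9 + 0.4(18.4 + 0.4p_{Streamly}), which gives 0.84p_{Streamly} = 22.26 ⇒ p_{Streamly} = 26.5.
Then p_{Vidio} = 18.4 + 0.4·26.5 = 29.
q_{Streamly} = 99 − 5·26.5 + 4·29 = 82.5.
Profit = (26.5 − 10)·82.5 = 1361.25.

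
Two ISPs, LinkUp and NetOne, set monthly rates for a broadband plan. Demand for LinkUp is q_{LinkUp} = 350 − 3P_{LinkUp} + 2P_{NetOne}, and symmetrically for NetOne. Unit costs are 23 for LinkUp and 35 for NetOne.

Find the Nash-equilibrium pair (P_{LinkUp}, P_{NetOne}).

107, 111.5

LinkUp's profit: π = (P_{LinkUp} − 23)(350 − 3P_{LinkUp} + 2P_{NetOne}).
∂π/∂P_{LinkUp} = 419 − 6P_{LinkUp} + 2P_{NetOne} = 0 ⇒ P_{LinkUp} = 419/6 + (1/3)P_{NetOne}.
Similarly P_{NetOne} = 455/6 + (1/3)P_{LinkUp}.
Plugging P_{NetOne} into LinkUp's best response: P_{LinkUp} = 419/6 + (1/3)(455/6 + (1/3)P_{LinkUp}) ⇒ (8/9)P_{LinkUp} = 856/9, so P_{LinkUp} = 107.
Then P_{NetOne} = 455/6 + (1/3)·107 = 111.5.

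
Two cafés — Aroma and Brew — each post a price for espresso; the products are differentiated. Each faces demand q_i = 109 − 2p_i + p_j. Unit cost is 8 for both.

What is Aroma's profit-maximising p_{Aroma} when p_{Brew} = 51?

44

Aroma's profit: π = (p_{Aroma} − 8)(109 − 2p_{Aroma} + p_{Brew}).
∂π/∂p_{Aroma} = 125 − 4p_{Aroma} + p_{Brew} = 0 ⇒ p_{Aroma} = 31.25 + 0.25p_{Brew}.
At p_{Brew} = 51: p_{Aroma} = 31.25 + 0.25·51 = 44.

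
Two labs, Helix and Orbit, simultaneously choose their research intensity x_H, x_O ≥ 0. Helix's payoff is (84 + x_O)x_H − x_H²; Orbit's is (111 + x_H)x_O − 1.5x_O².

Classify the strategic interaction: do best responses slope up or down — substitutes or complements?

Expanding Helix's payoff: 84x_H + x_Ox_H − x_H².
∂π/∂x_H = 84 + x_O − 2x_H = 0, so x_H = 42 + 0.5x_O.
The best-response slope dx_H/dx_O = 0.5 > 0: the reaction function is upward-sloping, so the choices are strategic complements.

strategic complements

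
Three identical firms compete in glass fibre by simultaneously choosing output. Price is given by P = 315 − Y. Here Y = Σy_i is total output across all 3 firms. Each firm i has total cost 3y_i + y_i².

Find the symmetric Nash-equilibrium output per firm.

52

A representative firm's profit is π_i = y_i(315 − Y) − 3y_i − y_i², with Y = y_i + Σ_{j≠i} y_j.
First-order condition: 312 − 4y_i − Σ_{j≠i} y_j = 0.
With identical firms, set every y_j = y: then 312 − 4y − 2y = 0, i.e. y = 312/6 = 52.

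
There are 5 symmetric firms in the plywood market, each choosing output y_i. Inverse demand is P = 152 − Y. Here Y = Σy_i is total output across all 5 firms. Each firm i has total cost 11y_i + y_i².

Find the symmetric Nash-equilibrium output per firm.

A representative firm's profit is π_i = y_i(152 − Y) − 11y_i − y_i², with Y = y_i + Σ_{j≠i} y_j.
First-order condition: 141 − 4y_i − Σ_{j≠i} y_j = 0.
Imposing symmetry (y_j = y for all j) turns Σ_{j≠i} y_j into 4y, so 141 = 8y and y = 17.625.

17.625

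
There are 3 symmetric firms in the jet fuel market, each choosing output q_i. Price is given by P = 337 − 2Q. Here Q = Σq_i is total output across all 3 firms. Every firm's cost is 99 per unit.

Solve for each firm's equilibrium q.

A representative firm's profit is π_i = q_i(337 − 2Q) − 99q_i, with Q = q_i + Σ_{j≠i} q_j.
First-order condition: 238 − 4q_i − 2Σ_{j≠i} q_j = 0.
Imposing symmetry (q_j = q for all j) turns Σ_{j≠i} q_j into 2q, so 238 = 8q and q = 29.75.

29.75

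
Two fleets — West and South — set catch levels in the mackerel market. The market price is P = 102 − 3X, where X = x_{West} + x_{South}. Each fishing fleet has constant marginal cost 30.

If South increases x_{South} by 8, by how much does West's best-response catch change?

Fishing fleet West's profit: π = x_{West}(102 − 3(x_{West} + x_{South})) − 30x_{West}.
∂π/∂x_{West} = 72 − 6x_{West} − 3x_{South} = 0, so x_{West} = 12 − 0.5x_{South}.
The reaction-function slope is −0.5, so an 8-unit rise in x_{South} moves x_{West} by −0.5 × 8 = −4. West's best response falls — the actions are strategic substitutes.

-4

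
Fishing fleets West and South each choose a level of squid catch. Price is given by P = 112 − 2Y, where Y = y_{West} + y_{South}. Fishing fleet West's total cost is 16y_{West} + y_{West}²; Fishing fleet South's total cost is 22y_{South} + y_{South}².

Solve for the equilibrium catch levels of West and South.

12.375, 10.875

Fishing fleet West's profit: π = y_{West}(112 − 2(y_{West} + y_{South})) − 16y_{West} − y_{West}².
∂π/∂y_{West} = 96 − 6y_{West} − 2y_{South} = 0, so y_{West} = 16 − (1/3)y_{South}.
By the same steps for South: y_{South} = 15 − (1/3)y_{West}.
Solving the two reaction functions simultaneously: (1 − (−1/3)(−1/3))y_{West} = 16 − (1/3)·15, so (8/9)y_{West} = 11 and y_{West} = 12.375.
Then y_{South} = 15 − (1/3)·12.375 = 10.875.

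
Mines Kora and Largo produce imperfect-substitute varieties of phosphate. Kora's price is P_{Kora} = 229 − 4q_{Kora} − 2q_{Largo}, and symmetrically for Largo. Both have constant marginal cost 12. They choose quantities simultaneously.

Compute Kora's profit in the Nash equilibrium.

Mine Kora's profit: π = q_{Kora}(229 − 4q_{Kora} − 2q_{Largo}) − 12q_{Kora}.
∂π/∂q_{Kora} = 217 − 8q_{Kora} − 2q_{Largo} = 0 ⇒ q_{Kora} = 27.125 − 0.25q_{Largo}.
The game is symmetric, so in equilibrium q_{Largo} = q_{Kora}: the reaction function gives 1.25q_{Kora} = 27.125, hence q_{Kora} = 21.7.
P_{Kora} = 229 − 4·21.7 − 2·21.7 = 98.8.
Profit = (98.8 − 12)·21.7 = 1883.56.

1883.56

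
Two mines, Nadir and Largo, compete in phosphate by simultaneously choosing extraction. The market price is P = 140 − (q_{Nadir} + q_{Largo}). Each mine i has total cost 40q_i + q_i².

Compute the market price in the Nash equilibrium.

Mine Nadir's profit: π = q_{Nadir}(140 − (q_{Nadir} + q_{Largo})) − 40q_{Nadir} − q_{Nadir}².
∂π/∂q_{Nadir} = 100 − 4q_{Nadir} − q_{Largo} = 0, so q_{Nadir} = 25 − 0.25q_{Largo}.
The game is symmetric, so in equilibrium q_{Largo} = q_{Nadir}: the reaction function gives 1.25q_{Nadir} = 25, hence q_{Nadir} = 20.
Equilibrium price: P = 140 − 40 = 100.

100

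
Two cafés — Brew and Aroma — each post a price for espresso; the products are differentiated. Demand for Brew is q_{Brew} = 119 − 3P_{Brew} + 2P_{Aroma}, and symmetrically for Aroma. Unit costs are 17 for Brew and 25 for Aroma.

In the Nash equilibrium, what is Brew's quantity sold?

Brew's profit: π = (P_{Brew} − 17)(119 − 3P_{Brew} + 2P_{Aroma}).
∂π/∂P_{Brew} = 170 − 6P_{Brew} + 2P_{Aroma} = 0 ⇒ P_{Brew} = 85/3 + (1/3)P_{Aroma}.
Similarly P_{Aroma} = 97/3 + (1/3)P_{Brew}.
Substituting the second reaction function into the first: P_{Brew} = 85/3 + (1/3)(97/3 + (1/3)P_{Brew}), which gives (8/9)P_{Brew} = 352/9 ⇒ P_{Brew} = 44.
Then P_{Aroma} = 97/3 + (1/3)·44 = 47.
q_{Brew} = 119 − 3·44 + 2·47 = 81.

81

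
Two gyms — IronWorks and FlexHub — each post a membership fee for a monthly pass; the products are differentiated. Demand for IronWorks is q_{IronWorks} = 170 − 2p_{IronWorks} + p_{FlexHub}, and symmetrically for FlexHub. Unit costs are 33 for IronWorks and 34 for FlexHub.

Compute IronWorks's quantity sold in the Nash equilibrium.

IronWorks's profit: π = (p_{IronWorks} − 33)(170 − 2p_{IronWorks} + p_{FlexHub}).
∂π/∂p_{IronWorks} = 236 − 4p_{IronWorks} + p_{FlexHub} = 0 ⇒ p_{IronWorks} = 59 + 0.25p_{FlexHub}.
Similarly p_{FlexHub} = 59.5 + 0.25p_{IronWorks}.
Solving the two reaction functions simultaneously: (1 − (0.25)(0.25))p_{IronWorks} = 59 + 0.25·59.5, so 0.9375p_{IronWorks} = 73.875 and p_{IronWorks} = 78.8.
Then p_{FlexHub} = 59.5 + 0.25·78.8 = 79.2.
q_{IronWorks} = 170 − 2·78.8 + 79.2 = 91.6.

91.6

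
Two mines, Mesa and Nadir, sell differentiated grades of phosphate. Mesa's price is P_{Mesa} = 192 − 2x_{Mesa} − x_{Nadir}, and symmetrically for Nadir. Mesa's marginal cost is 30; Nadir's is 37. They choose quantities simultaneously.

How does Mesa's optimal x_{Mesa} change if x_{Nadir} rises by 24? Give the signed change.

-6

Mine Mesa's profit: π = x_{Mesa}(192 − 2x_{Mesa} − x_{Nadir}) − 30x_{Mesa}.
∂π/∂x_{Mesa} = 162 − 4x_{Mesa} − x_{Nadir} = 0 ⇒ x_{Mesa} = 40.5 − 0.25x_{Nadir}.
The reaction-function slope is −0.25, so a 24-unit rise in x_{Nadir} moves x_{Mesa} by −0.25 × 24 = −6. Mesa's best response falls — the actions are strategic substitutes.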